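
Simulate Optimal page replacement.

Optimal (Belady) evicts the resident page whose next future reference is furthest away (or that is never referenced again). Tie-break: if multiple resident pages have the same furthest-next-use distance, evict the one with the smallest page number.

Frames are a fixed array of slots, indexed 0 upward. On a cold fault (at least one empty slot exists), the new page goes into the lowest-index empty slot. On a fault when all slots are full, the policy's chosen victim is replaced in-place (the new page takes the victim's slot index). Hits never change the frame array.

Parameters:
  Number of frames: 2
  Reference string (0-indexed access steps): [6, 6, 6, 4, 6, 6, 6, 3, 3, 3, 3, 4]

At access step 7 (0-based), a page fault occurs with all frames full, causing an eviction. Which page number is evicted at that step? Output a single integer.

Answer: 6

Derivation:
Step 0: ref 6 -> FAULT, frames=[6,-]
Step 1: ref 6 -> HIT, frames=[6,-]
Step 2: ref 6 -> HIT, frames=[6,-]
Step 3: ref 4 -> FAULT, frames=[6,4]
Step 4: ref 6 -> HIT, frames=[6,4]
Step 5: ref 6 -> HIT, frames=[6,4]
Step 6: ref 6 -> HIT, frames=[6,4]
Step 7: ref 3 -> FAULT, evict 6, frames=[3,4]
At step 7: evicted page 6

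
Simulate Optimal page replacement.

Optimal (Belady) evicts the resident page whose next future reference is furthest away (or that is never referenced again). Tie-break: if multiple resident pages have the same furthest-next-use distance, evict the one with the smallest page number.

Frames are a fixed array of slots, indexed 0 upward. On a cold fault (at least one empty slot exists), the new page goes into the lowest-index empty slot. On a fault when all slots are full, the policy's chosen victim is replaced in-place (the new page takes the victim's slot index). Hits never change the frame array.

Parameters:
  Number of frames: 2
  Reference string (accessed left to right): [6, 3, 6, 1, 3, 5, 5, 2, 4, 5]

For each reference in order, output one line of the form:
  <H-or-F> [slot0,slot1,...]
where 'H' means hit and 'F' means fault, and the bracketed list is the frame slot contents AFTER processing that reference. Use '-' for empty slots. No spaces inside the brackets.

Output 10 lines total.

F [6,-]
F [6,3]
H [6,3]
F [1,3]
H [1,3]
F [5,3]
H [5,3]
F [5,2]
F [5,4]
H [5,4]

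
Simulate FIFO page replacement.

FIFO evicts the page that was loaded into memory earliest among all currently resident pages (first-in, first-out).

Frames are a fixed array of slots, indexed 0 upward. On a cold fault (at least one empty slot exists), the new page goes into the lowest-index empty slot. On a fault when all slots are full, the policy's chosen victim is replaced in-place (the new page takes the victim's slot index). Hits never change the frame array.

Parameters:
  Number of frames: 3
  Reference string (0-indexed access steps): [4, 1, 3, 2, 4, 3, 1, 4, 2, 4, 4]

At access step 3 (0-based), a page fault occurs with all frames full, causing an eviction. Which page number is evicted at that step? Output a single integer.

Answer: 4

Derivation:
Step 0: ref 4 -> FAULT, frames=[4,-,-]
Step 1: ref 1 -> FAULT, frames=[4,1,-]
Step 2: ref 3 -> FAULT, frames=[4,1,3]
Step 3: ref 2 -> FAULT, evict 4, frames=[2,1,3]
At step 3: evicted page 4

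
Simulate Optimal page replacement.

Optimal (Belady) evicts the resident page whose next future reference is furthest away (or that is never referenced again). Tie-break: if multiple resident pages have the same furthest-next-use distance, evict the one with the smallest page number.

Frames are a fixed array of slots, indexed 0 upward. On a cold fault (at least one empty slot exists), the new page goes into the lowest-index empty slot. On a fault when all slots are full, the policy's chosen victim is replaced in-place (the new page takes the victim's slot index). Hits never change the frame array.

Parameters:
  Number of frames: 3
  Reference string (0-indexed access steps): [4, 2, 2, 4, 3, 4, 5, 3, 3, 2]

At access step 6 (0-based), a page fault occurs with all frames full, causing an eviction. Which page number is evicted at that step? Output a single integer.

Answer: 4

Derivation:
Step 0: ref 4 -> FAULT, frames=[4,-,-]
Step 1: ref 2 -> FAULT, frames=[4,2,-]
Step 2: ref 2 -> HIT, frames=[4,2,-]
Step 3: ref 4 -> HIT, frames=[4,2,-]
Step 4: ref 3 -> FAULT, frames=[4,2,3]
Step 5: ref 4 -> HIT, frames=[4,2,3]
Step 6: ref 5 -> FAULT, evict 4, frames=[5,2,3]
At step 6: evicted page 4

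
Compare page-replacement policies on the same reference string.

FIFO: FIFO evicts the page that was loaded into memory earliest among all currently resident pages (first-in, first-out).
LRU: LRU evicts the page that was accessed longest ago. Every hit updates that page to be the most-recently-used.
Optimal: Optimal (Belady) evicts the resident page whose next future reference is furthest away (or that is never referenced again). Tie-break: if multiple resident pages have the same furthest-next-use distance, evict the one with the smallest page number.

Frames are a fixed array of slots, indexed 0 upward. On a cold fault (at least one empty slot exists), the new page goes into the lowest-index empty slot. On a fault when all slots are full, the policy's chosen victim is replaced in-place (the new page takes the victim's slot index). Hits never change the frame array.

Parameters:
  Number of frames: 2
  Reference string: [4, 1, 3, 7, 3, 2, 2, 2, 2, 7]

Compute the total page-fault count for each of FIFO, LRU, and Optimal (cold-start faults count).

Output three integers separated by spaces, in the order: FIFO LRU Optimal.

--- FIFO ---
  step 0: ref 4 -> FAULT, frames=[4,-] (faults so far: 1)
  step 1: ref 1 -> FAULT, frames=[4,1] (faults so far: 2)
  step 2: ref 3 -> FAULT, evict 4, frames=[3,1] (faults so far: 3)
  step 3: ref 7 -> FAULT, evict 1, frames=[3,7] (faults so far: 4)
  step 4: ref 3 -> HIT, frames=[3,7] (faults so far: 4)
  step 5: ref 2 -> FAULT, evict 3, frames=[2,7] (faults so far: 5)
  step 6: ref 2 -> HIT, frames=[2,7] (faults so far: 5)
  step 7: ref 2 -> HIT, frames=[2,7] (faults so far: 5)
  step 8: ref 2 -> HIT, frames=[2,7] (faults so far: 5)
  step 9: ref 7 -> HIT, frames=[2,7] (faults so far: 5)
  FIFO total faults: 5
--- LRU ---
  step 0: ref 4 -> FAULT, frames=[4,-] (faults so far: 1)
  step 1: ref 1 -> FAULT, frames=[4,1] (faults so far: 2)
  step 2: ref 3 -> FAULT, evict 4, frames=[3,1] (faults so far: 3)
  step 3: ref 7 -> FAULT, evict 1, frames=[3,7] (faults so far: 4)
  step 4: ref 3 -> HIT, frames=[3,7] (faults so far: 4)
  step 5: ref 2 -> FAULT, evict 7, frames=[3,2] (faults so far: 5)
  step 6: ref 2 -> HIT, frames=[3,2] (faults so far: 5)
  step 7: ref 2 -> HIT, frames=[3,2] (faults so far: 5)
  step 8: ref 2 -> HIT, frames=[3,2] (faults so far: 5)
  step 9: ref 7 -> FAULT, evict 3, frames=[7,2] (faults so far: 6)
  LRU total faults: 6
--- Optimal ---
  step 0: ref 4 -> FAULT, frames=[4,-] (faults so far: 1)
  step 1: ref 1 -> FAULT, frames=[4,1] (faults so far: 2)
  step 2: ref 3 -> FAULT, evict 1, frames=[4,3] (faults so far: 3)
  step 3: ref 7 -> FAULT, evict 4, frames=[7,3] (faults so far: 4)
  step 4: ref 3 -> HIT, frames=[7,3] (faults so far: 4)
  step 5: ref 2 -> FAULT, evict 3, frames=[7,2] (faults so far: 5)
  step 6: ref 2 -> HIT, frames=[7,2] (faults so far: 5)
  step 7: ref 2 -> HIT, frames=[7,2] (faults so far: 5)
  step 8: ref 2 -> HIT, frames=[7,2] (faults so far: 5)
  step 9: ref 7 -> HIT, frames=[7,2] (faults so far: 5)
  Optimal total faults: 5

Answer: 5 6 5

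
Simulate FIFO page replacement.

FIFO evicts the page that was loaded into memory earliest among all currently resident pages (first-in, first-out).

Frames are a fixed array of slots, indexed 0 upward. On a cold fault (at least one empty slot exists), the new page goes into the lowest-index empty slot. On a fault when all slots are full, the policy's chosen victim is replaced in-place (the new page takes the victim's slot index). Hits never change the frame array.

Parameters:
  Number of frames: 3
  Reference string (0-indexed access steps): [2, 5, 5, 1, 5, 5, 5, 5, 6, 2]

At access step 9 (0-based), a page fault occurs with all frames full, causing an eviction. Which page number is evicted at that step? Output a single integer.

Step 0: ref 2 -> FAULT, frames=[2,-,-]
Step 1: ref 5 -> FAULT, frames=[2,5,-]
Step 2: ref 5 -> HIT, frames=[2,5,-]
Step 3: ref 1 -> FAULT, frames=[2,5,1]
Step 4: ref 5 -> HIT, frames=[2,5,1]
Step 5: ref 5 -> HIT, frames=[2,5,1]
Step 6: ref 5 -> HIT, frames=[2,5,1]
Step 7: ref 5 -> HIT, frames=[2,5,1]
Step 8: ref 6 -> FAULT, evict 2, frames=[6,5,1]
Step 9: ref 2 -> FAULT, evict 5, frames=[6,2,1]
At step 9: evicted page 5

Answer: 5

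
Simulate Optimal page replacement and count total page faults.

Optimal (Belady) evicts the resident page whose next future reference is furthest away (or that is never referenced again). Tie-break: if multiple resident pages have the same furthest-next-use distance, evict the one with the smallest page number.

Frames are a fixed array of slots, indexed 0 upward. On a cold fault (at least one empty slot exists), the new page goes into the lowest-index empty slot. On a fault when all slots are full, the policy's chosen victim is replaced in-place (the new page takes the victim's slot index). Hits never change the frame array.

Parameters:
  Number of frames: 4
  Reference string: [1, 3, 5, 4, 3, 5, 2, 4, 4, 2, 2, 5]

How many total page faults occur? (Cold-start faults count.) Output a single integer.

Step 0: ref 1 → FAULT, frames=[1,-,-,-]
Step 1: ref 3 → FAULT, frames=[1,3,-,-]
Step 2: ref 5 → FAULT, frames=[1,3,5,-]
Step 3: ref 4 → FAULT, frames=[1,3,5,4]
Step 4: ref 3 → HIT, frames=[1,3,5,4]
Step 5: ref 5 → HIT, frames=[1,3,5,4]
Step 6: ref 2 → FAULT (evict 1), frames=[2,3,5,4]
Step 7: ref 4 → HIT, frames=[2,3,5,4]
Step 8: ref 4 → HIT, frames=[2,3,5,4]
Step 9: ref 2 → HIT, frames=[2,3,5,4]
Step 10: ref 2 → HIT, frames=[2,3,5,4]
Step 11: ref 5 → HIT, frames=[2,3,5,4]
Total faults: 5

Answer: 5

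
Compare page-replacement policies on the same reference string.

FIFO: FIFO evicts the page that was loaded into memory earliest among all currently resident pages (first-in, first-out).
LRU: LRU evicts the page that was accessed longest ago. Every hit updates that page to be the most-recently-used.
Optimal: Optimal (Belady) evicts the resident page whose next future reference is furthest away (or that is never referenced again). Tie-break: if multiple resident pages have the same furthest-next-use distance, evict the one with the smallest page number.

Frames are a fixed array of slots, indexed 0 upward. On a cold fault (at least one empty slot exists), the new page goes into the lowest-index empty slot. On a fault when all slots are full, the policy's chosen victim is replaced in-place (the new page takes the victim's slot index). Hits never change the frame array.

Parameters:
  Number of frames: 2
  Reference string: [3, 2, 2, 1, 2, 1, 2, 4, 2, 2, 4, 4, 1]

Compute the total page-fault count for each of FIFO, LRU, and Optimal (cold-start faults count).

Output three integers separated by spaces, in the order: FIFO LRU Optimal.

Answer: 6 5 5

Derivation:
--- FIFO ---
  step 0: ref 3 -> FAULT, frames=[3,-] (faults so far: 1)
  step 1: ref 2 -> FAULT, frames=[3,2] (faults so far: 2)
  step 2: ref 2 -> HIT, frames=[3,2] (faults so far: 2)
  step 3: ref 1 -> FAULT, evict 3, frames=[1,2] (faults so far: 3)
  step 4: ref 2 -> HIT, frames=[1,2] (faults so far: 3)
  step 5: ref 1 -> HIT, frames=[1,2] (faults so far: 3)
  step 6: ref 2 -> HIT, frames=[1,2] (faults so far: 3)
  step 7: ref 4 -> FAULT, evict 2, frames=[1,4] (faults so far: 4)
  step 8: ref 2 -> FAULT, evict 1, frames=[2,4] (faults so far: 5)
  step 9: ref 2 -> HIT, frames=[2,4] (faults so far: 5)
  step 10: ref 4 -> HIT, frames=[2,4] (faults so far: 5)
  step 11: ref 4 -> HIT, frames=[2,4] (faults so far: 5)
  step 12: ref 1 -> FAULT, evict 4, frames=[2,1] (faults so far: 6)
  FIFO total faults: 6
--- LRU ---
  step 0: ref 3 -> FAULT, frames=[3,-] (faults so far: 1)
  step 1: ref 2 -> FAULT, frames=[3,2] (faults so far: 2)
  step 2: ref 2 -> HIT, frames=[3,2] (faults so far: 2)
  step 3: ref 1 -> FAULT, evict 3, frames=[1,2] (faults so far: 3)
  step 4: ref 2 -> HIT, frames=[1,2] (faults so far: 3)
  step 5: ref 1 -> HIT, frames=[1,2] (faults so far: 3)
  step 6: ref 2 -> HIT, frames=[1,2] (faults so far: 3)
  step 7: ref 4 -> FAULT, evict 1, frames=[4,2] (faults so far: 4)
  step 8: ref 2 -> HIT, frames=[4,2] (faults so far: 4)
  step 9: ref 2 -> HIT, frames=[4,2] (faults so far: 4)
  step 10: ref 4 -> HIT, frames=[4,2] (faults so far: 4)
  step 11: ref 4 -> HIT, frames=[4,2] (faults so far: 4)
  step 12: ref 1 -> FAULT, evict 2, frames=[4,1] (faults so far: 5)
  LRU total faults: 5
--- Optimal ---
  step 0: ref 3 -> FAULT, frames=[3,-] (faults so far: 1)
  step 1: ref 2 -> FAULT, frames=[3,2] (faults so far: 2)
  step 2: ref 2 -> HIT, frames=[3,2] (faults so far: 2)
  step 3: ref 1 -> FAULT, evict 3, frames=[1,2] (faults so far: 3)
  step 4: ref 2 -> HIT, frames=[1,2] (faults so far: 3)
  step 5: ref 1 -> HIT, frames=[1,2] (faults so far: 3)
  step 6: ref 2 -> HIT, frames=[1,2] (faults so far: 3)
  step 7: ref 4 -> FAULT, evict 1, frames=[4,2] (faults so far: 4)
  step 8: ref 2 -> HIT, frames=[4,2] (faults so far: 4)
  step 9: ref 2 -> HIT, frames=[4,2] (faults so far: 4)
  step 10: ref 4 -> HIT, frames=[4,2] (faults so far: 4)
  step 11: ref 4 -> HIT, frames=[4,2] (faults so far: 4)
  step 12: ref 1 -> FAULT, evict 2, frames=[4,1] (faults so far: 5)
  Optimal total faults: 5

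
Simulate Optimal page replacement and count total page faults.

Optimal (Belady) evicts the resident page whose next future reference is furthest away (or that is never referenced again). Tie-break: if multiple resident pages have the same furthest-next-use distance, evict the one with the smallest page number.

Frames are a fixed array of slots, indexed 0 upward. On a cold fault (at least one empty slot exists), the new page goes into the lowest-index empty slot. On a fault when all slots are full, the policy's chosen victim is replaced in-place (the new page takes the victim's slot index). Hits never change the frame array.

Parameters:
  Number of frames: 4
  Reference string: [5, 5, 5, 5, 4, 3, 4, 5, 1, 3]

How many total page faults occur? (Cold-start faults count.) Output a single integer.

Answer: 4

Derivation:
Step 0: ref 5 → FAULT, frames=[5,-,-,-]
Step 1: ref 5 → HIT, frames=[5,-,-,-]
Step 2: ref 5 → HIT, frames=[5,-,-,-]
Step 3: ref 5 → HIT, frames=[5,-,-,-]
Step 4: ref 4 → FAULT, frames=[5,4,-,-]
Step 5: ref 3 → FAULT, frames=[5,4,3,-]
Step 6: ref 4 → HIT, frames=[5,4,3,-]
Step 7: ref 5 → HIT, frames=[5,4,3,-]
Step 8: ref 1 → FAULT, frames=[5,4,3,1]
Step 9: ref 3 → HIT, frames=[5,4,3,1]
Total faults: 4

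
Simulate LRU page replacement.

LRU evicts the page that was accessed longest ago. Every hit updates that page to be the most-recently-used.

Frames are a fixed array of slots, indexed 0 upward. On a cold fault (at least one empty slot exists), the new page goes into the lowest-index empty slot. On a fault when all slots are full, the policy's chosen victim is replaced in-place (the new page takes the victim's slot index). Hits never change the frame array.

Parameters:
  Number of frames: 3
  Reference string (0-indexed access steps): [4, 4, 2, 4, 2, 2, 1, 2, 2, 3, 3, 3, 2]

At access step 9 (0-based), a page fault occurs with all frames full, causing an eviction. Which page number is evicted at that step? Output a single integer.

Step 0: ref 4 -> FAULT, frames=[4,-,-]
Step 1: ref 4 -> HIT, frames=[4,-,-]
Step 2: ref 2 -> FAULT, frames=[4,2,-]
Step 3: ref 4 -> HIT, frames=[4,2,-]
Step 4: ref 2 -> HIT, frames=[4,2,-]
Step 5: ref 2 -> HIT, frames=[4,2,-]
Step 6: ref 1 -> FAULT, frames=[4,2,1]
Step 7: ref 2 -> HIT, frames=[4,2,1]
Step 8: ref 2 -> HIT, frames=[4,2,1]
Step 9: ref 3 -> FAULT, evict 4, frames=[3,2,1]
At step 9: evicted page 4

Answer: 4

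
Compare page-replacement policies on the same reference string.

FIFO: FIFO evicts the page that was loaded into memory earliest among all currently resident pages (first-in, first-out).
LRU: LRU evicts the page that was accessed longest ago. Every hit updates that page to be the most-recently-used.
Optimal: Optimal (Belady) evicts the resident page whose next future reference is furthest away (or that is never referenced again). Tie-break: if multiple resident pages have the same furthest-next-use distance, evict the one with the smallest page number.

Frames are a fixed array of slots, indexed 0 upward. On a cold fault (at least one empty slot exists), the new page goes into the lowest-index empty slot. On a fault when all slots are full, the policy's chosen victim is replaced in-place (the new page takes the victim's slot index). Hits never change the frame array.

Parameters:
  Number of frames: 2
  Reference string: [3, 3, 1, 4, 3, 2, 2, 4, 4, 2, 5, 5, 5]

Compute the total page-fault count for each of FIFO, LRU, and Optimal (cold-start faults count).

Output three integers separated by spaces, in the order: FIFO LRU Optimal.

--- FIFO ---
  step 0: ref 3 -> FAULT, frames=[3,-] (faults so far: 1)
  step 1: ref 3 -> HIT, frames=[3,-] (faults so far: 1)
  step 2: ref 1 -> FAULT, frames=[3,1] (faults so far: 2)
  step 3: ref 4 -> FAULT, evict 3, frames=[4,1] (faults so far: 3)
  step 4: ref 3 -> FAULT, evict 1, frames=[4,3] (faults so far: 4)
  step 5: ref 2 -> FAULT, evict 4, frames=[2,3] (faults so far: 5)
  step 6: ref 2 -> HIT, frames=[2,3] (faults so far: 5)
  step 7: ref 4 -> FAULT, evict 3, frames=[2,4] (faults so far: 6)
  step 8: ref 4 -> HIT, frames=[2,4] (faults so far: 6)
  step 9: ref 2 -> HIT, frames=[2,4] (faults so far: 6)
  step 10: ref 5 -> FAULT, evict 2, frames=[5,4] (faults so far: 7)
  step 11: ref 5 -> HIT, frames=[5,4] (faults so far: 7)
  step 12: ref 5 -> HIT, frames=[5,4] (faults so far: 7)
  FIFO total faults: 7
--- LRU ---
  step 0: ref 3 -> FAULT, frames=[3,-] (faults so far: 1)
  step 1: ref 3 -> HIT, frames=[3,-] (faults so far: 1)
  step 2: ref 1 -> FAULT, frames=[3,1] (faults so far: 2)
  step 3: ref 4 -> FAULT, evict 3, frames=[4,1] (faults so far: 3)
  step 4: ref 3 -> FAULT, evict 1, frames=[4,3] (faults so far: 4)
  step 5: ref 2 -> FAULT, evict 4, frames=[2,3] (faults so far: 5)
  step 6: ref 2 -> HIT, frames=[2,3] (faults so far: 5)
  step 7: ref 4 -> FAULT, evict 3, frames=[2,4] (faults so far: 6)
  step 8: ref 4 -> HIT, frames=[2,4] (faults so far: 6)
  step 9: ref 2 -> HIT, frames=[2,4] (faults so far: 6)
  step 10: ref 5 -> FAULT, evict 4, frames=[2,5] (faults so far: 7)
  step 11: ref 5 -> HIT, frames=[2,5] (faults so far: 7)
  step 12: ref 5 -> HIT, frames=[2,5] (faults so far: 7)
  LRU total faults: 7
--- Optimal ---
  step 0: ref 3 -> FAULT, frames=[3,-] (faults so far: 1)
  step 1: ref 3 -> HIT, frames=[3,-] (faults so far: 1)
  step 2: ref 1 -> FAULT, frames=[3,1] (faults so far: 2)
  step 3: ref 4 -> FAULT, evict 1, frames=[3,4] (faults so far: 3)
  step 4: ref 3 -> HIT, frames=[3,4] (faults so far: 3)
  step 5: ref 2 -> FAULT, evict 3, frames=[2,4] (faults so far: 4)
  step 6: ref 2 -> HIT, frames=[2,4] (faults so far: 4)
  step 7: ref 4 -> HIT, frames=[2,4] (faults so far: 4)
  step 8: ref 4 -> HIT, frames=[2,4] (faults so far: 4)
  step 9: ref 2 -> HIT, frames=[2,4] (faults so far: 4)
  step 10: ref 5 -> FAULT, evict 2, frames=[5,4] (faults so far: 5)
  step 11: ref 5 -> HIT, frames=[5,4] (faults so far: 5)
  step 12: ref 5 -> HIT, frames=[5,4] (faults so far: 5)
  Optimal total faults: 5

Answer: 7 7 5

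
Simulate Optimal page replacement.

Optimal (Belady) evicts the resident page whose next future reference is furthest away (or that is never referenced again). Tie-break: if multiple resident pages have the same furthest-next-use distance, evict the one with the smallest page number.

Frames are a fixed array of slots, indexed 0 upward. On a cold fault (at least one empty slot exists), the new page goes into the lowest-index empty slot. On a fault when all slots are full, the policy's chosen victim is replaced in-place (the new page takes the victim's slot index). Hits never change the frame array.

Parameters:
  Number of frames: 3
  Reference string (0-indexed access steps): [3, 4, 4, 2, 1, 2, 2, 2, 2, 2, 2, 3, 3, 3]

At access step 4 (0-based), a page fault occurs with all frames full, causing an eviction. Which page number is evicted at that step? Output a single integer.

Step 0: ref 3 -> FAULT, frames=[3,-,-]
Step 1: ref 4 -> FAULT, frames=[3,4,-]
Step 2: ref 4 -> HIT, frames=[3,4,-]
Step 3: ref 2 -> FAULT, frames=[3,4,2]
Step 4: ref 1 -> FAULT, evict 4, frames=[3,1,2]
At step 4: evicted page 4

Answer: 4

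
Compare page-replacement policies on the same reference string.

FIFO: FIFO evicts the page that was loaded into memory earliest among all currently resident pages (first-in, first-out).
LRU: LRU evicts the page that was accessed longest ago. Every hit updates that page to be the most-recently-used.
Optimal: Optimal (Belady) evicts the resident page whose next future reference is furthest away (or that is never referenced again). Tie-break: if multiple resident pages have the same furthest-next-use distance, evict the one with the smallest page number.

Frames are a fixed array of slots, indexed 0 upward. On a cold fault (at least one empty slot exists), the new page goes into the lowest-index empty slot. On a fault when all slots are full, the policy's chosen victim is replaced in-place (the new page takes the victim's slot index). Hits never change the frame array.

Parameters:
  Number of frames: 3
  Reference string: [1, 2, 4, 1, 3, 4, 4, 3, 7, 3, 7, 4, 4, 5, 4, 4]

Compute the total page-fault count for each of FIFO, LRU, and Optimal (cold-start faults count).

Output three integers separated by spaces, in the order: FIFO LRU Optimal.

--- FIFO ---
  step 0: ref 1 -> FAULT, frames=[1,-,-] (faults so far: 1)
  step 1: ref 2 -> FAULT, frames=[1,2,-] (faults so far: 2)
  step 2: ref 4 -> FAULT, frames=[1,2,4] (faults so far: 3)
  step 3: ref 1 -> HIT, frames=[1,2,4] (faults so far: 3)
  step 4: ref 3 -> FAULT, evict 1, frames=[3,2,4] (faults so far: 4)
  step 5: ref 4 -> HIT, frames=[3,2,4] (faults so far: 4)
  step 6: ref 4 -> HIT, frames=[3,2,4] (faults so far: 4)
  step 7: ref 3 -> HIT, frames=[3,2,4] (faults so far: 4)
  step 8: ref 7 -> FAULT, evict 2, frames=[3,7,4] (faults so far: 5)
  step 9: ref 3 -> HIT, frames=[3,7,4] (faults so far: 5)
  step 10: ref 7 -> HIT, frames=[3,7,4] (faults so far: 5)
  step 11: ref 4 -> HIT, frames=[3,7,4] (faults so far: 5)
  step 12: ref 4 -> HIT, frames=[3,7,4] (faults so far: 5)
  step 13: ref 5 -> FAULT, evict 4, frames=[3,7,5] (faults so far: 6)
  step 14: ref 4 -> FAULT, evict 3, frames=[4,7,5] (faults so far: 7)
  step 15: ref 4 -> HIT, frames=[4,7,5] (faults so far: 7)
  FIFO total faults: 7
--- LRU ---
  step 0: ref 1 -> FAULT, frames=[1,-,-] (faults so far: 1)
  step 1: ref 2 -> FAULT, frames=[1,2,-] (faults so far: 2)
  step 2: ref 4 -> FAULT, frames=[1,2,4] (faults so far: 3)
  step 3: ref 1 -> HIT, frames=[1,2,4] (faults so far: 3)
  step 4: ref 3 -> FAULT, evict 2, frames=[1,3,4] (faults so far: 4)
  step 5: ref 4 -> HIT, frames=[1,3,4] (faults so far: 4)
  step 6: ref 4 -> HIT, frames=[1,3,4] (faults so far: 4)
  step 7: ref 3 -> HIT, frames=[1,3,4] (faults so far: 4)
  step 8: ref 7 -> FAULT, evict 1, frames=[7,3,4] (faults so far: 5)
  step 9: ref 3 -> HIT, frames=[7,3,4] (faults so far: 5)
  step 10: ref 7 -> HIT, frames=[7,3,4] (faults so far: 5)
  step 11: ref 4 -> HIT, frames=[7,3,4] (faults so far: 5)
  step 12: ref 4 -> HIT, frames=[7,3,4] (faults so far: 5)
  step 13: ref 5 -> FAULT, evict 3, frames=[7,5,4] (faults so far: 6)
  step 14: ref 4 -> HIT, frames=[7,5,4] (faults so far: 6)
  step 15: ref 4 -> HIT, frames=[7,5,4] (faults so far: 6)
  LRU total faults: 6
--- Optimal ---
  step 0: ref 1 -> FAULT, frames=[1,-,-] (faults so far: 1)
  step 1: ref 2 -> FAULT, frames=[1,2,-] (faults so far: 2)
  step 2: ref 4 -> FAULT, frames=[1,2,4] (faults so far: 3)
  step 3: ref 1 -> HIT, frames=[1,2,4] (faults so far: 3)
  step 4: ref 3 -> FAULT, evict 1, frames=[3,2,4] (faults so far: 4)
  step 5: ref 4 -> HIT, frames=[3,2,4] (faults so far: 4)
  step 6: ref 4 -> HIT, frames=[3,2,4] (faults so far: 4)
  step 7: ref 3 -> HIT, frames=[3,2,4] (faults so far: 4)
  step 8: ref 7 -> FAULT, evict 2, frames=[3,7,4] (faults so far: 5)
  step 9: ref 3 -> HIT, frames=[3,7,4] (faults so far: 5)
  step 10: ref 7 -> HIT, frames=[3,7,4] (faults so far: 5)
  step 11: ref 4 -> HIT, frames=[3,7,4] (faults so far: 5)
  step 12: ref 4 -> HIT, frames=[3,7,4] (faults so far: 5)
  step 13: ref 5 -> FAULT, evict 3, frames=[5,7,4] (faults so far: 6)
  step 14: ref 4 -> HIT, frames=[5,7,4] (faults so far: 6)
  step 15: ref 4 -> HIT, frames=[5,7,4] (faults so far: 6)
  Optimal total faults: 6

Answer: 7 6 6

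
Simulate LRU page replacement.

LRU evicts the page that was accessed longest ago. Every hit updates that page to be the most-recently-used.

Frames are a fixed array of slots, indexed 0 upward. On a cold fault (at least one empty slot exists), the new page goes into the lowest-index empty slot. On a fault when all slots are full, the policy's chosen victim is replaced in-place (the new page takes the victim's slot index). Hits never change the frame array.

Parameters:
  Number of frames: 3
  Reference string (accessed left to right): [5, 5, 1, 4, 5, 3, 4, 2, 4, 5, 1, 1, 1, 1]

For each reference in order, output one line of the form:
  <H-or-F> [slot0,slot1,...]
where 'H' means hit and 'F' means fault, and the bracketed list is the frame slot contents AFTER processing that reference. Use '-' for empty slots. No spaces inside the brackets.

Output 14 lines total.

F [5,-,-]
H [5,-,-]
F [5,1,-]
F [5,1,4]
H [5,1,4]
F [5,3,4]
H [5,3,4]
F [2,3,4]
H [2,3,4]
F [2,5,4]
F [1,5,4]
H [1,5,4]
H [1,5,4]
H [1,5,4]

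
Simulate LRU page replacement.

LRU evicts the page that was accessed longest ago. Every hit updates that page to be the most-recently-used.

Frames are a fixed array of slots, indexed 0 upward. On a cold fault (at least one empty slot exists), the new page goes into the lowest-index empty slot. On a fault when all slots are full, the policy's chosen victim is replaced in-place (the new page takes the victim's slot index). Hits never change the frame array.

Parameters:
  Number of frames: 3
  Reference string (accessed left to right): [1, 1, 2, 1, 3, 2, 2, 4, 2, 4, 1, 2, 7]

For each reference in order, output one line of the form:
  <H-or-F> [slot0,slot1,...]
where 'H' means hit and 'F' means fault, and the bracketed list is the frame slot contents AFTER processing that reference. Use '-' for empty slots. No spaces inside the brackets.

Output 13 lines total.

F [1,-,-]
H [1,-,-]
F [1,2,-]
H [1,2,-]
F [1,2,3]
H [1,2,3]
H [1,2,3]
F [4,2,3]
H [4,2,3]
H [4,2,3]
F [4,2,1]
H [4,2,1]
F [7,2,1]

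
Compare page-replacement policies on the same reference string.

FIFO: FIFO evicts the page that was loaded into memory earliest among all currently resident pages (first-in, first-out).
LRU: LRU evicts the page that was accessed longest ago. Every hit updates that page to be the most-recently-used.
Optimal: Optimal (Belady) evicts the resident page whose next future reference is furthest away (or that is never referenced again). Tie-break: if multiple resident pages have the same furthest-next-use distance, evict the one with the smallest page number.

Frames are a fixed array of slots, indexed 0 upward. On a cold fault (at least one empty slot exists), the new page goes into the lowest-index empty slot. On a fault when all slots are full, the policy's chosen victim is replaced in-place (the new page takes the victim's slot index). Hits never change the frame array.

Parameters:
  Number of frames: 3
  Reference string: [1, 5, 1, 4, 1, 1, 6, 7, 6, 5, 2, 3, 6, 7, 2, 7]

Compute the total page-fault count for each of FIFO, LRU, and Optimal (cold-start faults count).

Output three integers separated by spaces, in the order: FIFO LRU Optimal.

Answer: 11 11 8

Derivation:
--- FIFO ---
  step 0: ref 1 -> FAULT, frames=[1,-,-] (faults so far: 1)
  step 1: ref 5 -> FAULT, frames=[1,5,-] (faults so far: 2)
  step 2: ref 1 -> HIT, frames=[1,5,-] (faults so far: 2)
  step 3: ref 4 -> FAULT, frames=[1,5,4] (faults so far: 3)
  step 4: ref 1 -> HIT, frames=[1,5,4] (faults so far: 3)
  step 5: ref 1 -> HIT, frames=[1,5,4] (faults so far: 3)
  step 6: ref 6 -> FAULT, evict 1, frames=[6,5,4] (faults so far: 4)
  step 7: ref 7 -> FAULT, evict 5, frames=[6,7,4] (faults so far: 5)
  step 8: ref 6 -> HIT, frames=[6,7,4] (faults so far: 5)
  step 9: ref 5 -> FAULT, evict 4, frames=[6,7,5] (faults so far: 6)
  step 10: ref 2 -> FAULT, evict 6, frames=[2,7,5] (faults so far: 7)
  step 11: ref 3 -> FAULT, evict 7, frames=[2,3,5] (faults so far: 8)
  step 12: ref 6 -> FAULT, evict 5, frames=[2,3,6] (faults so far: 9)
  step 13: ref 7 -> FAULT, evict 2, frames=[7,3,6] (faults so far: 10)
  step 14: ref 2 -> FAULT, evict 3, frames=[7,2,6] (faults so far: 11)
  step 15: ref 7 -> HIT, frames=[7,2,6] (faults so far: 11)
  FIFO total faults: 11
--- LRU ---
  step 0: ref 1 -> FAULT, frames=[1,-,-] (faults so far: 1)
  step 1: ref 5 -> FAULT, frames=[1,5,-] (faults so far: 2)
  step 2: ref 1 -> HIT, frames=[1,5,-] (faults so far: 2)
  step 3: ref 4 -> FAULT, frames=[1,5,4] (faults so far: 3)
  step 4: ref 1 -> HIT, frames=[1,5,4] (faults so far: 3)
  step 5: ref 1 -> HIT, frames=[1,5,4] (faults so far: 3)
  step 6: ref 6 -> FAULT, evict 5, frames=[1,6,4] (faults so far: 4)
  step 7: ref 7 -> FAULT, evict 4, frames=[1,6,7] (faults so far: 5)
  step 8: ref 6 -> HIT, frames=[1,6,7] (faults so far: 5)
  step 9: ref 5 -> FAULT, evict 1, frames=[5,6,7] (faults so far: 6)
  step 10: ref 2 -> FAULT, evict 7, frames=[5,6,2] (faults so far: 7)
  step 11: ref 3 -> FAULT, evict 6, frames=[5,3,2] (faults so far: 8)
  step 12: ref 6 -> FAULT, evict 5, frames=[6,3,2] (faults so far: 9)
  step 13: ref 7 -> FAULT, evict 2, frames=[6,3,7] (faults so far: 10)
  step 14: ref 2 -> FAULT, evict 3, frames=[6,2,7] (faults so far: 11)
  step 15: ref 7 -> HIT, frames=[6,2,7] (faults so far: 11)
  LRU total faults: 11
--- Optimal ---
  step 0: ref 1 -> FAULT, frames=[1,-,-] (faults so far: 1)
  step 1: ref 5 -> FAULT, frames=[1,5,-] (faults so far: 2)
  step 2: ref 1 -> HIT, frames=[1,5,-] (faults so far: 2)
  step 3: ref 4 -> FAULT, frames=[1,5,4] (faults so far: 3)
  step 4: ref 1 -> HIT, frames=[1,5,4] (faults so far: 3)
  step 5: ref 1 -> HIT, frames=[1,5,4] (faults so far: 3)
  step 6: ref 6 -> FAULT, evict 1, frames=[6,5,4] (faults so far: 4)
  step 7: ref 7 -> FAULT, evict 4, frames=[6,5,7] (faults so far: 5)
  step 8: ref 6 -> HIT, frames=[6,5,7] (faults so far: 5)
  step 9: ref 5 -> HIT, frames=[6,5,7] (faults so far: 5)
  step 10: ref 2 -> FAULT, evict 5, frames=[6,2,7] (faults so far: 6)
  step 11: ref 3 -> FAULT, evict 2, frames=[6,3,7] (faults so far: 7)
  step 12: ref 6 -> HIT, frames=[6,3,7] (faults so far: 7)
  step 13: ref 7 -> HIT, frames=[6,3,7] (faults so far: 7)
  step 14: ref 2 -> FAULT, evict 3, frames=[6,2,7] (faults so far: 8)
  step 15: ref 7 -> HIT, frames=[6,2,7] (faults so far: 8)
  Optimal total faults: 8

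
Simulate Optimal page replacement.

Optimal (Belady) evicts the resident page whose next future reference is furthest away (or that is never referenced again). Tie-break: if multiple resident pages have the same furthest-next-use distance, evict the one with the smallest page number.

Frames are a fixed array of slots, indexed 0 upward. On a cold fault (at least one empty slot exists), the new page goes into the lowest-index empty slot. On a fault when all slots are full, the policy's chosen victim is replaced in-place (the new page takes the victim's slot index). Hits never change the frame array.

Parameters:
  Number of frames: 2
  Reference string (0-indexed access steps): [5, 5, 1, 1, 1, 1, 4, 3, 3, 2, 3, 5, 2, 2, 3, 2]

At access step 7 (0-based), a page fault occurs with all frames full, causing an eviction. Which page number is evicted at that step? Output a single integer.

Step 0: ref 5 -> FAULT, frames=[5,-]
Step 1: ref 5 -> HIT, frames=[5,-]
Step 2: ref 1 -> FAULT, frames=[5,1]
Step 3: ref 1 -> HIT, frames=[5,1]
Step 4: ref 1 -> HIT, frames=[5,1]
Step 5: ref 1 -> HIT, frames=[5,1]
Step 6: ref 4 -> FAULT, evict 1, frames=[5,4]
Step 7: ref 3 -> FAULT, evict 4, frames=[5,3]
At step 7: evicted page 4

Answer: 4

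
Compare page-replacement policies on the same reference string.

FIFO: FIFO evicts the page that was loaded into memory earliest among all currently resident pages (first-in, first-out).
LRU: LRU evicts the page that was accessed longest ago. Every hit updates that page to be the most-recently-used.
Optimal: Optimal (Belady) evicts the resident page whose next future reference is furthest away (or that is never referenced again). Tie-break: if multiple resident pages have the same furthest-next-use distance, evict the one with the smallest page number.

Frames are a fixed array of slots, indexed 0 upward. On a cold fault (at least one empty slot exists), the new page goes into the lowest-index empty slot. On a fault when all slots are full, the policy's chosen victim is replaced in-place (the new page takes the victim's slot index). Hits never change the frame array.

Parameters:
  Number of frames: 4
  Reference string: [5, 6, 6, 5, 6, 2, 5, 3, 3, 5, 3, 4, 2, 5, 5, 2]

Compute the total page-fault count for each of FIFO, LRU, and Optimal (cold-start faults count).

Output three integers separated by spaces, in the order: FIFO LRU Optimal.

Answer: 6 5 5

Derivation:
--- FIFO ---
  step 0: ref 5 -> FAULT, frames=[5,-,-,-] (faults so far: 1)
  step 1: ref 6 -> FAULT, frames=[5,6,-,-] (faults so far: 2)
  step 2: ref 6 -> HIT, frames=[5,6,-,-] (faults so far: 2)
  step 3: ref 5 -> HIT, frames=[5,6,-,-] (faults so far: 2)
  step 4: ref 6 -> HIT, frames=[5,6,-,-] (faults so far: 2)
  step 5: ref 2 -> FAULT, frames=[5,6,2,-] (faults so far: 3)
  step 6: ref 5 -> HIT, frames=[5,6,2,-] (faults so far: 3)
  step 7: ref 3 -> FAULT, frames=[5,6,2,3] (faults so far: 4)
  step 8: ref 3 -> HIT, frames=[5,6,2,3] (faults so far: 4)
  step 9: ref 5 -> HIT, frames=[5,6,2,3] (faults so far: 4)
  step 10: ref 3 -> HIT, frames=[5,6,2,3] (faults so far: 4)
  step 11: ref 4 -> FAULT, evict 5, frames=[4,6,2,3] (faults so far: 5)
  step 12: ref 2 -> HIT, frames=[4,6,2,3] (faults so far: 5)
  step 13: ref 5 -> FAULT, evict 6, frames=[4,5,2,3] (faults so far: 6)
  step 14: ref 5 -> HIT, frames=[4,5,2,3] (faults so far: 6)
  step 15: ref 2 -> HIT, frames=[4,5,2,3] (faults so far: 6)
  FIFO total faults: 6
--- LRU ---
  step 0: ref 5 -> FAULT, frames=[5,-,-,-] (faults so far: 1)
  step 1: ref 6 -> FAULT, frames=[5,6,-,-] (faults so far: 2)
  step 2: ref 6 -> HIT, frames=[5,6,-,-] (faults so far: 2)
  step 3: ref 5 -> HIT, frames=[5,6,-,-] (faults so far: 2)
  step 4: ref 6 -> HIT, frames=[5,6,-,-] (faults so far: 2)
  step 5: ref 2 -> FAULT, frames=[5,6,2,-] (faults so far: 3)
  step 6: ref 5 -> HIT, frames=[5,6,2,-] (faults so far: 3)
  step 7: ref 3 -> FAULT, frames=[5,6,2,3] (faults so far: 4)
  step 8: ref 3 -> HIT, frames=[5,6,2,3] (faults so far: 4)
  step 9: ref 5 -> HIT, frames=[5,6,2,3] (faults so far: 4)
  step 10: ref 3 -> HIT, frames=[5,6,2,3] (faults so far: 4)
  step 11: ref 4 -> FAULT, evict 6, frames=[5,4,2,3] (faults so far: 5)
  step 12: ref 2 -> HIT, frames=[5,4,2,3] (faults so far: 5)
  step 13: ref 5 -> HIT, frames=[5,4,2,3] (faults so far: 5)
  step 14: ref 5 -> HIT, frames=[5,4,2,3] (faults so far: 5)
  step 15: ref 2 -> HIT, frames=[5,4,2,3] (faults so far: 5)
  LRU total faults: 5
--- Optimal ---
  step 0: ref 5 -> FAULT, frames=[5,-,-,-] (faults so far: 1)
  step 1: ref 6 -> FAULT, frames=[5,6,-,-] (faults so far: 2)
  step 2: ref 6 -> HIT, frames=[5,6,-,-] (faults so far: 2)
  step 3: ref 5 -> HIT, frames=[5,6,-,-] (faults so far: 2)
  step 4: ref 6 -> HIT, frames=[5,6,-,-] (faults so far: 2)
  step 5: ref 2 -> FAULT, frames=[5,6,2,-] (faults so far: 3)
  step 6: ref 5 -> HIT, frames=[5,6,2,-] (faults so far: 3)
  step 7: ref 3 -> FAULT, frames=[5,6,2,3] (faults so far: 4)
  step 8: ref 3 -> HIT, frames=[5,6,2,3] (faults so far: 4)
  step 9: ref 5 -> HIT, frames=[5,6,2,3] (faults so far: 4)
  step 10: ref 3 -> HIT, frames=[5,6,2,3] (faults so far: 4)
  step 11: ref 4 -> FAULT, evict 3, frames=[5,6,2,4] (faults so far: 5)
  step 12: ref 2 -> HIT, frames=[5,6,2,4] (faults so far: 5)
  step 13: ref 5 -> HIT, frames=[5,6,2,4] (faults so far: 5)
  step 14: ref 5 -> HIT, frames=[5,6,2,4] (faults so far: 5)
  step 15: ref 2 -> HIT, frames=[5,6,2,4] (faults so far: 5)
  Optimal total faults: 5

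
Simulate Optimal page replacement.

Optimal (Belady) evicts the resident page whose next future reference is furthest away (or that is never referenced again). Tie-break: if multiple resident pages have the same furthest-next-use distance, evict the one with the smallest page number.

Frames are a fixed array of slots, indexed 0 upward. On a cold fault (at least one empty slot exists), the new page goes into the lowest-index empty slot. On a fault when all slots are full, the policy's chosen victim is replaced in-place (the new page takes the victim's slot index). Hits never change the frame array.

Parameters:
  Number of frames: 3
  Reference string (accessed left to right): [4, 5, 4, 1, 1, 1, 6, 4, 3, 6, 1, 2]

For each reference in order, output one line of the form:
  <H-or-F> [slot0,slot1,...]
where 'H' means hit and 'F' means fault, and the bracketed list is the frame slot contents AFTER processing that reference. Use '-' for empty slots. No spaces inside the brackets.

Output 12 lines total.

F [4,-,-]
F [4,5,-]
H [4,5,-]
F [4,5,1]
H [4,5,1]
H [4,5,1]
F [4,6,1]
H [4,6,1]
F [3,6,1]
H [3,6,1]
H [3,6,1]
F [3,6,2]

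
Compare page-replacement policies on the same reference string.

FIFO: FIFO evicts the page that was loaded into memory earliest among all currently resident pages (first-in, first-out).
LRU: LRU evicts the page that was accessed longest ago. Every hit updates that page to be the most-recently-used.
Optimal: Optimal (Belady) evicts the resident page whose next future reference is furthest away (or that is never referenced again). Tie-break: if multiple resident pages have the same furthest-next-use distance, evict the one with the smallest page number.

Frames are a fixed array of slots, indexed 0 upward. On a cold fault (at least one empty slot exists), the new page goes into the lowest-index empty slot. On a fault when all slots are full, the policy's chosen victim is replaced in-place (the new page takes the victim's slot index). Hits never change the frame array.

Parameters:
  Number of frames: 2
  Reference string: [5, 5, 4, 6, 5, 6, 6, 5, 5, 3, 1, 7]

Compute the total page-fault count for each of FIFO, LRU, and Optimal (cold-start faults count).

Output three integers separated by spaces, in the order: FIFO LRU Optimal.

Answer: 7 7 6

Derivation:
--- FIFO ---
  step 0: ref 5 -> FAULT, frames=[5,-] (faults so far: 1)
  step 1: ref 5 -> HIT, frames=[5,-] (faults so far: 1)
  step 2: ref 4 -> FAULT, frames=[5,4] (faults so far: 2)
  step 3: ref 6 -> FAULT, evict 5, frames=[6,4] (faults so far: 3)
  step 4: ref 5 -> FAULT, evict 4, frames=[6,5] (faults so far: 4)
  step 5: ref 6 -> HIT, frames=[6,5] (faults so far: 4)
  step 6: ref 6 -> HIT, frames=[6,5] (faults so far: 4)
  step 7: ref 5 -> HIT, frames=[6,5] (faults so far: 4)
  step 8: ref 5 -> HIT, frames=[6,5] (faults so far: 4)
  step 9: ref 3 -> FAULT, evict 6, frames=[3,5] (faults so far: 5)
  step 10: ref 1 -> FAULT, evict 5, frames=[3,1] (faults so far: 6)
  step 11: ref 7 -> FAULT, evict 3, frames=[7,1] (faults so far: 7)
  FIFO total faults: 7
--- LRU ---
  step 0: ref 5 -> FAULT, frames=[5,-] (faults so far: 1)
  step 1: ref 5 -> HIT, frames=[5,-] (faults so far: 1)
  step 2: ref 4 -> FAULT, frames=[5,4] (faults so far: 2)
  step 3: ref 6 -> FAULT, evict 5, frames=[6,4] (faults so far: 3)
  step 4: ref 5 -> FAULT, evict 4, frames=[6,5] (faults so far: 4)
  step 5: ref 6 -> HIT, frames=[6,5] (faults so far: 4)
  step 6: ref 6 -> HIT, frames=[6,5] (faults so far: 4)
  step 7: ref 5 -> HIT, frames=[6,5] (faults so far: 4)
  step 8: ref 5 -> HIT, frames=[6,5] (faults so far: 4)
  step 9: ref 3 -> FAULT, evict 6, frames=[3,5] (faults so far: 5)
  step 10: ref 1 -> FAULT, evict 5, frames=[3,1] (faults so far: 6)
  step 11: ref 7 -> FAULT, evict 3, frames=[7,1] (faults so far: 7)
  LRU total faults: 7
--- Optimal ---
  step 0: ref 5 -> FAULT, frames=[5,-] (faults so far: 1)
  step 1: ref 5 -> HIT, frames=[5,-] (faults so far: 1)
  step 2: ref 4 -> FAULT, frames=[5,4] (faults so far: 2)
  step 3: ref 6 -> FAULT, evict 4, frames=[5,6] (faults so far: 3)
  step 4: ref 5 -> HIT, frames=[5,6] (faults so far: 3)
  step 5: ref 6 -> HIT, frames=[5,6] (faults so far: 3)
  step 6: ref 6 -> HIT, frames=[5,6] (faults so far: 3)
  step 7: ref 5 -> HIT, frames=[5,6] (faults so far: 3)
  step 8: ref 5 -> HIT, frames=[5,6] (faults so far: 3)
  step 9: ref 3 -> FAULT, evict 5, frames=[3,6] (faults so far: 4)
  step 10: ref 1 -> FAULT, evict 3, frames=[1,6] (faults so far: 5)
  step 11: ref 7 -> FAULT, evict 1, frames=[7,6] (faults so far: 6)
  Optimal total faults: 6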